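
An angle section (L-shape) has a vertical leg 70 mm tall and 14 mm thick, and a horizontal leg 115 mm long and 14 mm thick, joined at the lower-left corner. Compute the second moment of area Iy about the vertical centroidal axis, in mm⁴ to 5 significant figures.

Iy ≈ 3.1318 × 10⁶ mm⁴

Split into non-overlapping primitives; take the origin at the lower-left of the bounding box.
Vertical leg: 14 × 70, A = 980 mm², x = 7 mm, Ī = 16006.67 mm⁴.
Horizontal leg (remainder): 101 × 14, A = 1 414 mm², x = 64.5 mm, Ī = 1 202 018 mm⁴.
Centroid: x̄ = ΣA·x / ΣA = 40.96199 mm.
Transfer each piece to the vertical centroidal axis using Ī + A·d² with d = x − 40.96199:
  vertical leg: d = -33.96199 mm → contributes +1 146 355 mm⁴
  horizontal leg (remainder): d = 23.53801 mm → contributes +1 985 428 mm⁴
Total I = 3 131 783 mm⁴.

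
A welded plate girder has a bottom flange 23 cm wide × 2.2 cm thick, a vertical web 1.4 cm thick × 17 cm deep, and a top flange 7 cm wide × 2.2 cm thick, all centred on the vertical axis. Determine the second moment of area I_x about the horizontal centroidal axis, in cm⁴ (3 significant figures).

Split into non-overlapping primitives; take the origin at the lower-left of the bounding box.
Bottom plate: 23 × 2.2, A = 50.6 cm², y = 1.1 cm, Ī = 20.409 cm⁴.
Web plate: 1.4 × 17, A = 23.8 cm², y = 10.7 cm, Ī = 573.18 cm⁴.
Top plate: 7 × 2.2, A = 15.4 cm², y = 20.3 cm, Ī = 6.2113 cm⁴.
Centroid: ȳ = ΣA·y / ΣA = 6.937 cm.
Transfer each piece to the horizontal centroidal axis using Ī + A·d² with d = y − 6.937:
  bottom plate: d = -5.837 cm → contributes +1744.4 cm⁴
  web plate: d = 3.763 cm → contributes +910.2 cm⁴
  top plate: d = 13.363 cm → contributes +2756.2 cm⁴
Total I = 5410.8 cm⁴.

I_x ≈ 5410 cm⁴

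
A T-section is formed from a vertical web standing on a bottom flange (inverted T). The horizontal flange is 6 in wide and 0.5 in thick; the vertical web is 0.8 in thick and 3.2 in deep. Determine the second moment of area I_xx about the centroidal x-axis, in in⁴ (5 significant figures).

Decompose the section into non-overlapping parts with the origin at the bottom-left of its bounding rectangle.
Flange: 6 × 0.5, A = 3 in², y = 0.25 in, Ī = 0.0625 in⁴.
Web: 0.8 × 3.2, A = 2.56 in², y = 2.1 in, Ī = 2.184533 in⁴.
Centroid: ȳ = ΣA·y / ΣA = 1.101799 in.
Transfer each piece to the centroidal x-axis using Ī + A·d² with d = y − 1.101799:
  flange: d = -0.8517986 in → contributes +2.239182 in⁴
  web: d = 0.9982014 in → contributes +4.735333 in⁴
Total I = 6.974515 in⁴.

I_xx ≈ 6.9745 in⁴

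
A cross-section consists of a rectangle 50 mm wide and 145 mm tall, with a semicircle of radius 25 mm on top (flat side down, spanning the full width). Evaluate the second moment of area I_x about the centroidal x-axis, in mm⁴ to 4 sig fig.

I_x ≈ 1.872 × 10⁷ mm⁴

Decompose the section into non-overlapping parts with the origin at the bottom-left of its bounding rectangle.
Rectangular body: 50 × 145, A = 7 250 mm², y = 72.5 mm, Ī = 12 702 604 mm⁴.
Semicircular cap: semicircle r = 25, A = 981.748 mm², y = 155.61 mm, Ī = 42873.8 mm⁴.
Centroid: ȳ = ΣA·y / ΣA = 82.412 mm.
Transfer each piece to the centroidal x-axis using Ī + A·d² with d = y − 82.412:
  rectangular body: d = -9.91204 mm → contributes +13 414 905 mm⁴
  semicircular cap: d = 73.1983 mm → contributes +5 303 068 mm⁴
Total I = 18 717 974 mm⁴.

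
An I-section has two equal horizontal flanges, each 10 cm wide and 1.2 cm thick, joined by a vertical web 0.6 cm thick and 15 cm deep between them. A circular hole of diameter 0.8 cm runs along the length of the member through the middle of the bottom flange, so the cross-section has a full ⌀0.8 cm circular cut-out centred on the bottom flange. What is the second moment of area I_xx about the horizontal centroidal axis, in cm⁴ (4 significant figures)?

I_xx ≈ 1713 cm⁴

Decompose the section into non-overlapping parts with the origin at the bottom-left of its bounding rectangle.
Bottom flange: 10 × 1.2, A = 12 cm², y = 0.6 cm, Ī = 1.44 cm⁴.
Web: 0.6 × 15, A = 9 cm², y = 8.7 cm, Ī = 168.75 cm⁴.
Top flange: 10 × 1.2, A = 12 cm², y = 16.8 cm, Ī = 1.44 cm⁴.
Hole (subtracted): ⌀0.8, A = 0.502655 cm², y = 0.6 cm, Ī = 0.0201062 cm⁴.
Centroid: ȳ = ΣA·y / ΣA = 8.82529 cm.
Transfer each piece to the horizontal centroidal axis using Ī + A·d² with d = y − 8.82529:
  bottom flange: d = -8.22529 cm → contributes +813.304 cm⁴
  web: d = -0.125287 cm → contributes +168.891 cm⁴
  top flange: d = 7.97471 cm → contributes +764.593 cm⁴
  hole: d = -8.22529 cm → contributes −34.0274 cm⁴
Total I = 1712.76 cm⁴.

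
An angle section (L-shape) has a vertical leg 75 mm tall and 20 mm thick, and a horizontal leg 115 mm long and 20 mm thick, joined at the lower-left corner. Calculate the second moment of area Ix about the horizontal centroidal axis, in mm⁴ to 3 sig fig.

Decompose the section into non-overlapping parts with the origin at the bottom-left of its bounding rectangle.
Vertical leg: 20 × 75, A = 1 500 mm², y = 37.5 mm, Ī = 703 125 mm⁴.
Horizontal leg (remainder): 95 × 20, A = 1 900 mm², y = 10 mm, Ī = 63 333 mm⁴.
Centroid: ȳ = ΣA·y / ΣA = 22.132 mm.
Transfer each piece to the horizontal centroidal axis using Ī + A·d² with d = y − 22.132:
  vertical leg: d = 15.368 mm → contributes +1 057 372 mm⁴
  horizontal leg (remainder): d = -12.132 mm → contributes +343 002 mm⁴
Total I = 1 400 374 mm⁴.

Ix ≈ 1.40 × 10⁶ mm⁴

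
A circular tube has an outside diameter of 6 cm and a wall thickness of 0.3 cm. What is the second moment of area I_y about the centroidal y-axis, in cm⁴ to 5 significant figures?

Treat the section as a set of non-overlapping primitives; coordinates are from the bounding-box lower-left.
Outer circle: ⌀6, A = 28.27433 cm², x = 3 cm, Ī = 63.61725 cm⁴.
Bore (subtracted): ⌀5.4, A = 22.90221 cm², x = 3 cm, Ī = 41.73928 cm⁴.
By symmetry the centroid is at mid-width, x̄ = 3 cm.
All pieces are centred on the centroidal y-axis, so I = ΣĪ (holes subtracted) = 21.87797 cm⁴.

I_y ≈ 21.878 cm⁴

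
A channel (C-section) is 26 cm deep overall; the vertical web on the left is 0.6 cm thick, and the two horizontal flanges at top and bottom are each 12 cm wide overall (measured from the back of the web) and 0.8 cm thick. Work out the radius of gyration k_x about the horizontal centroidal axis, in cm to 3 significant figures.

k_x ≈ 10.6 cm

Split into non-overlapping primitives; take the origin at the lower-left of the bounding box.
Web: 0.6 × 26, A = 15.6 cm², y = 13 cm, Ī = 878.8 cm⁴.
Top flange (beyond web): 11.4 × 0.8, A = 9.12 cm², y = 25.6 cm, Ī = 0.4864 cm⁴.
Bottom flange (beyond web): 11.4 × 0.8, A = 9.12 cm², y = 0.4 cm, Ī = 0.4864 cm⁴.
By symmetry the centroid is at mid-height, ȳ = 13 cm.
Transfer each piece to the horizontal centroidal axis using Ī + A·d² with d = y − 13:
  web: d = 0 cm → contributes +878.8 cm⁴
  top flange (beyond web): d = 12.6 cm → contributes +1448.4 cm⁴
  bottom flange (beyond web): d = -12.6 cm → contributes +1448.4 cm⁴
Total I = 3775.6 cm⁴.
Radius of gyration: k = √(I/A) = √(3775.6 / 33.84) = 10.563 cm.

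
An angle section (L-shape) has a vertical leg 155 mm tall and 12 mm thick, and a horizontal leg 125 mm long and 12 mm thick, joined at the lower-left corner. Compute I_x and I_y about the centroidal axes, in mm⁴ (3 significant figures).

Decompose the section into non-overlapping parts with the origin at the bottom-left of its bounding rectangle.
Vertical leg: 12 × 155, A = 1 860 mm², y = 77.5 mm, Ī = 3 723 875 mm⁴.
Horizontal leg (remainder): 113 × 12, A = 1 356 mm², y = 6 mm, Ī = 16 272 mm⁴.
Centroid: ȳ = ΣA·y / ΣA = 47.353 mm.
Transfer each piece to the centroidal x-axis using Ī + A·d² with d = y − 47.353:
  vertical leg: d = 30.147 mm → contributes +5 414 364 mm⁴
  horizontal leg (remainder): d = -41.353 mm → contributes +2 335 084 mm⁴
Total I = 7 749 448 mm⁴.
For the y-axis: x̄ = 32.353 mm.
Repeating about the centroidal y-axis gives I_y = 4 528 708 mm⁴.

I_x ≈ 7.75 × 10⁶ mm⁴, I_y ≈ 4.53 × 10⁶ mm⁴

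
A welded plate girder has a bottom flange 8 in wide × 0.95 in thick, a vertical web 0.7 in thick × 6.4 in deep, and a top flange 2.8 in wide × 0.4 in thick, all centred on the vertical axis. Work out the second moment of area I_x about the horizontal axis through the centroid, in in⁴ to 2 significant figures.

I_x ≈ 87 in⁴

Treat the section as a set of non-overlapping primitives; coordinates are from the bounding-box lower-left.
Bottom plate: 8 × 0.95, A = 7.6 in², y = 0.475 in, Ī = 0.5716 in⁴.
Web plate: 0.7 × 6.4, A = 4.48 in², y = 4.15 in, Ī = 15.29 in⁴.
Top plate: 2.8 × 0.4, A = 1.12 in², y = 7.55 in, Ī = 0.01493 in⁴.
Centroid: ȳ = ΣA·y / ΣA = 2.323 in.
Transfer each piece to the horizontal axis through the centroid using Ī + A·d² with d = y − 2.323:
  bottom plate: d = -1.848 in → contributes +26.51 in⁴
  web plate: d = 1.827 in → contributes +30.25 in⁴
  top plate: d = 5.227 in → contributes +30.62 in⁴
Total I = 87.39 in⁴.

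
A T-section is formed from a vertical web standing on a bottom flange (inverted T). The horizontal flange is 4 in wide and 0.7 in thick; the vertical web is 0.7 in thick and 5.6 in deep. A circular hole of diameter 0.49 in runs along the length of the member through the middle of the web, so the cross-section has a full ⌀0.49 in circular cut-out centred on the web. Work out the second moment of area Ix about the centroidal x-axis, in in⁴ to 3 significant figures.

Decompose the section into non-overlapping parts with the origin at the bottom-left of its bounding rectangle.
Flange: 4 × 0.7, A = 2.8 in², y = 0.35 in, Ī = 0.11433 in⁴.
Web: 0.7 × 5.6, A = 3.92 in², y = 3.5 in, Ī = 10.244 in⁴.
Hole (subtracted): ⌀0.49, A = 0.18857 in², y = 3.5 in, Ī = 0.0028298 in⁴.
Centroid: ȳ = ΣA·y / ΣA = 2.1496 in.
Transfer each piece to the centroidal x-axis using Ī + A·d² with d = y − 2.1496:
  flange: d = -1.7996 in → contributes +9.1824 in⁴
  web: d = 1.3504 in → contributes +17.393 in⁴
  hole: d = 1.3504 in → contributes −0.34671 in⁴
Total I = 26.228 in⁴.

Ix ≈ 26.2 in⁴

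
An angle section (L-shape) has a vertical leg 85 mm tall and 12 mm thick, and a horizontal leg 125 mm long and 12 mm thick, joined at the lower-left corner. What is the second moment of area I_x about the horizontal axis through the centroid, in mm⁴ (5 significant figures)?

I_x ≈ 1.4059 × 10⁶ mm⁴

Split into non-overlapping primitives; take the origin at the lower-left of the bounding box.
Vertical leg: 12 × 85, A = 1 020 mm², y = 42.5 mm, Ī = 614 125 mm⁴.
Horizontal leg (remainder): 113 × 12, A = 1 356 mm², y = 6 mm, Ī = 16 272 mm⁴.
Centroid: ȳ = ΣA·y / ΣA = 21.66919 mm.
Transfer each piece to the horizontal axis through the centroid using Ī + A·d² with d = y − 21.66919:
  vertical leg: d = 20.83081 mm → contributes +1 056 726 mm⁴
  horizontal leg (remainder): d = -15.66919 mm → contributes +349 202 mm⁴
Total I = 1 405 928 mm⁴.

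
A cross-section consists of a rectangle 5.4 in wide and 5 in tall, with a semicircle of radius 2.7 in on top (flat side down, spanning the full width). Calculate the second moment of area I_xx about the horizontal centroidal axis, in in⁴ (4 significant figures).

I_xx ≈ 169.0 in⁴

Split into non-overlapping primitives; take the origin at the lower-left of the bounding box.
Rectangular body: 5.4 × 5, A = 27 in², y = 2.5 in, Ī = 56.25 in⁴.
Semicircular cap: semicircle r = 2.7, A = 11.4511 in², y = 6.14592 in, Ī = 5.83293 in⁴.
Centroid: ȳ = ΣA·y / ΣA = 3.58579 in.
Transfer each piece to the horizontal centroidal axis using Ī + A·d² with d = y − 3.58579:
  rectangular body: d = -1.08579 in → contributes +88.0813 in⁴
  semicircular cap: d = 2.56013 in → contributes +80.8864 in⁴
Total I = 168.968 in⁴.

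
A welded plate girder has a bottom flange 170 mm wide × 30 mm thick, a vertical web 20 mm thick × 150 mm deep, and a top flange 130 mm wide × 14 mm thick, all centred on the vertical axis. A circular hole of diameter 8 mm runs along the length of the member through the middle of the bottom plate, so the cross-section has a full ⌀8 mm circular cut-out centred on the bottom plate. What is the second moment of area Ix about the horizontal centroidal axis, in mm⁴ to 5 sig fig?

Treat the section as a set of non-overlapping primitives; coordinates are from the bounding-box lower-left.
Bottom plate: 170 × 30, A = 5 100 mm², y = 15 mm, Ī = 382 500 mm⁴.
Web plate: 20 × 150, A = 3 000 mm², y = 105 mm, Ī = 5 625 000 mm⁴.
Top plate: 130 × 14, A = 1 820 mm², y = 187 mm, Ī = 29726.67 mm⁴.
Hole (subtracted): ⌀8, A = 50.26548 mm², y = 15 mm, Ī = 201.0619 mm⁴.
Centroid: ȳ = ΣA·y / ΣA = 74.07352 mm.
Transfer each piece to the horizontal centroidal axis using Ī + A·d² with d = y − 74.07352:
  bottom plate: d = -59.07352 mm → contributes +18 179 874 mm⁴
  web plate: d = 30.92648 mm → contributes +8 494 341 mm⁴
  top plate: d = 112.9265 mm → contributes +23 239 075 mm⁴
  hole: d = -59.07352 mm → contributes −175611.6 mm⁴
Total I = 49 737 678 mm⁴.

Ix ≈ 4.9738 × 10⁷ mm⁴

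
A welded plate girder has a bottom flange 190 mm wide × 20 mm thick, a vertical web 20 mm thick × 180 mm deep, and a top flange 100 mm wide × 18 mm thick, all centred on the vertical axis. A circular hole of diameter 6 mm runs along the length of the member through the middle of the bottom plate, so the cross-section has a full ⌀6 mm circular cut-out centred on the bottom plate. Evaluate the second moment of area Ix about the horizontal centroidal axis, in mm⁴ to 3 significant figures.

Ix ≈ 6.09 × 10⁷ mm⁴

Break the section into simple shapes (no overlaps), measuring from the bottom-left corner of the bounding box.
Bottom plate: 190 × 20, A = 3 800 mm², y = 10 mm, Ī = 126 667 mm⁴.
Web plate: 20 × 180, A = 3 600 mm², y = 110 mm, Ī = 9 720 000 mm⁴.
Top plate: 100 × 18, A = 1 800 mm², y = 209 mm, Ī = 48 600 mm⁴.
Hole (subtracted): ⌀6, A = 28.274 mm², y = 10 mm, Ī = 63.617 mm⁴.
Centroid: ȳ = ΣA·y / ΣA = 88.306 mm.
Transfer each piece to the horizontal centroidal axis using Ī + A·d² with d = y − 88.306:
  bottom plate: d = -78.306 mm → contributes +23 427 545 mm⁴
  web plate: d = 21.694 mm → contributes +11 414 286 mm⁴
  top plate: d = 120.69 mm → contributes +26 269 329 mm⁴
  hole: d = -78.306 mm → contributes −173 436 mm⁴
Total I = 60 937 724 mm⁴.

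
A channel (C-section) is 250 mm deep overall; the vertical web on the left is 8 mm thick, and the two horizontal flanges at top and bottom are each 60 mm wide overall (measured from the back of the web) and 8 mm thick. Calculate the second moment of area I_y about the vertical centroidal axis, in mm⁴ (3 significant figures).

I_y ≈ 7.27 × 10⁵ mm⁴

Decompose the section into non-overlapping parts with the origin at the bottom-left of its bounding rectangle.
Web: 8 × 250, A = 2 000 mm², x = 4 mm, Ī = 10 667 mm⁴.
Top flange (beyond web): 52 × 8, A = 416 mm², x = 34 mm, Ī = 93 739 mm⁴.
Bottom flange (beyond web): 52 × 8, A = 416 mm², x = 34 mm, Ī = 93 739 mm⁴.
Centroid: x̄ = ΣA·x / ΣA = 12.814 mm.
Transfer each piece to the vertical centroidal axis using Ī + A·d² with d = x − 12.814:
  web: d = -8.8136 mm → contributes +166 024 mm⁴
  top flange (beyond web): d = 21.186 mm → contributes +280 467 mm⁴
  bottom flange (beyond web): d = 21.186 mm → contributes +280 467 mm⁴
Total I = 726 958 mm⁴.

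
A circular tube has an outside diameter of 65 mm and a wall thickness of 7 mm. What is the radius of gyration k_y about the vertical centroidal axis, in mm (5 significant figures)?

k_y ≈ 20.655 mm

Break the section into simple shapes (no overlaps), measuring from the bottom-left corner of the bounding box.
Outer circle: ⌀65, A = 3318.307 mm², x = 32.5 mm, Ī = 876240.5 mm⁴.
Bore (subtracted): ⌀51, A = 2042.821 mm², x = 32.5 mm, Ī = 332 086 mm⁴.
By symmetry the centroid is at mid-width, x̄ = 32.5 mm.
All pieces are centred on the vertical centroidal axis, so I = ΣĪ (holes subtracted) = 544154.5 mm⁴.
Radius of gyration: k = √(I/A) = √(544154.5 / 1275.487) = 20.6549 mm.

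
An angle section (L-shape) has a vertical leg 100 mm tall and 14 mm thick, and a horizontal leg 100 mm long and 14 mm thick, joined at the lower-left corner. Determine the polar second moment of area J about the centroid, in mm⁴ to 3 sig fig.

J ≈ 4.77 × 10⁶ mm⁴

Treat the section as a set of non-overlapping primitives; coordinates are from the bounding-box lower-left.
Vertical leg: 14 × 100, A = 1 400 mm², y = 50 mm, Ī = 1 166 667 mm⁴.
Horizontal leg (remainder): 86 × 14, A = 1 204 mm², y = 7 mm, Ī = 19 665 mm⁴.
Centroid: ȳ = ΣA·y / ΣA = 30.118 mm.
Transfer each piece to the centroidal x-axis using Ī + A·d² with d = y − 30.118:
  vertical leg: d = 19.882 mm → contributes +1 720 063 mm⁴
  horizontal leg (remainder): d = -23.118 mm → contributes +663 149 mm⁴
Total I = 2 383 212 mm⁴.
For the y-axis: x̄ = 30.118 mm.
Repeating about the centroidal y-axis gives I_y = 2 383 212 mm⁴.
Polar second moment: J = I_x + I_y = 4 766 423 mm⁴.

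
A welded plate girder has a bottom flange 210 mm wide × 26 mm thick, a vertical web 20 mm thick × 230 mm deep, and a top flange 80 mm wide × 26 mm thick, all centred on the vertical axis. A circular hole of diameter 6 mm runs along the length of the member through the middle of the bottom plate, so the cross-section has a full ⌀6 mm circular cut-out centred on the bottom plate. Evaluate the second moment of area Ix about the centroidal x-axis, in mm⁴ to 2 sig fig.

Decompose the section into non-overlapping parts with the origin at the bottom-left of its bounding rectangle.
Bottom plate: 210 × 26, A = 5 460 mm², y = 13 mm, Ī = 307 580 mm⁴.
Web plate: 20 × 230, A = 4 600 mm², y = 141 mm, Ī = 20 278 333 mm⁴.
Top plate: 80 × 26, A = 2 080 mm², y = 269 mm, Ī = 117 173 mm⁴.
Hole (subtracted): ⌀6, A = 28.27 mm², y = 13 mm, Ī = 63.62 mm⁴.
Centroid: ȳ = ΣA·y / ΣA = 105.6 mm.
Transfer each piece to the centroidal x-axis using Ī + A·d² with d = y − 105.6:
  bottom plate: d = -92.58 mm → contributes +47 103 581 mm⁴
  web plate: d = 35.42 mm → contributes +26 050 019 mm⁴
  top plate: d = 163.4 mm → contributes +55 667 176 mm⁴
  hole: d = -92.58 mm → contributes −242 394 mm⁴
Total I = 128 578 382 mm⁴.

Ix ≈ 1.3 × 10⁸ mm⁴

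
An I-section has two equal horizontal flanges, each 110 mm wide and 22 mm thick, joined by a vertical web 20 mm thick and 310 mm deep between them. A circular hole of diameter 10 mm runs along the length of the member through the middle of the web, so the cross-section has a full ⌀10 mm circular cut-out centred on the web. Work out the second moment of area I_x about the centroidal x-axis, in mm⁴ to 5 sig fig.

Split into non-overlapping primitives; take the origin at the lower-left of the bounding box.
Bottom flange: 110 × 22, A = 2 420 mm², y = 11 mm, Ī = 97606.67 mm⁴.
Web: 20 × 310, A = 6 200 mm², y = 177 mm, Ī = 49 651 667 mm⁴.
Top flange: 110 × 22, A = 2 420 mm², y = 343 mm, Ī = 97606.67 mm⁴.
Hole (subtracted): ⌀10, A = 78.53982 mm², y = 177 mm, Ī = 490.8739 mm⁴.
By symmetry the centroid is at mid-height, ȳ = 177 mm.
Transfer each piece to the centroidal x-axis using Ī + A·d² with d = y − 177:
  bottom flange: d = -166 mm → contributes +66 783 127 mm⁴
  web: d = 0 mm → contributes +49 651 667 mm⁴
  top flange: d = 166 mm → contributes +66 783 127 mm⁴
  hole: d = 0 mm → contributes −490.8739 mm⁴
Total I = 183 217 429 mm⁴.

I_x ≈ 1.8322 × 10⁸ mm⁴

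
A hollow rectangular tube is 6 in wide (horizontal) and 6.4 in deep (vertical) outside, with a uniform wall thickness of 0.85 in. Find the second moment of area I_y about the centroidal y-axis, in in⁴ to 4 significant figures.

I_y ≈ 84.06 in⁴

Decompose the section into non-overlapping parts with the origin at the bottom-left of its bounding rectangle.
Outer rectangle: 6 × 6.4, A = 38.4 in², x = 3 in, Ī = 115.2 in⁴.
Inner void (subtracted): 4.3 × 4.7, A = 20.21 in², x = 3 in, Ī = 31.1402 in⁴.
By symmetry the centroid is at mid-width, x̄ = 3 in.
All pieces are centred on the centroidal y-axis, so I = ΣĪ (holes subtracted) = 84.0598 in⁴.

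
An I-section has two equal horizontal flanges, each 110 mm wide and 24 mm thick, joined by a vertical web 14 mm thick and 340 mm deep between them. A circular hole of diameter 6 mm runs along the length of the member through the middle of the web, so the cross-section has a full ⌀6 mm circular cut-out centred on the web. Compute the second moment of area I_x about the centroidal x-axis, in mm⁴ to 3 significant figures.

Split into non-overlapping primitives; take the origin at the lower-left of the bounding box.
Bottom flange: 110 × 24, A = 2 640 mm², y = 12 mm, Ī = 126 720 mm⁴.
Web: 14 × 340, A = 4 760 mm², y = 194 mm, Ī = 45 854 667 mm⁴.
Top flange: 110 × 24, A = 2 640 mm², y = 376 mm, Ī = 126 720 mm⁴.
Hole (subtracted): ⌀6, A = 28.274 mm², y = 194 mm, Ī = 63.617 mm⁴.
By symmetry the centroid is at mid-height, ȳ = 194 mm.
Transfer each piece to the centroidal x-axis using Ī + A·d² with d = y − 194:
  bottom flange: d = -182 mm → contributes +87 574 080 mm⁴
  web: d = 0 mm → contributes +45 854 667 mm⁴
  top flange: d = 182 mm → contributes +87 574 080 mm⁴
  hole: d = 0 mm → contributes −63.617 mm⁴
Total I = 221 002 763 mm⁴.

I_x ≈ 2.21 × 10⁸ mm⁴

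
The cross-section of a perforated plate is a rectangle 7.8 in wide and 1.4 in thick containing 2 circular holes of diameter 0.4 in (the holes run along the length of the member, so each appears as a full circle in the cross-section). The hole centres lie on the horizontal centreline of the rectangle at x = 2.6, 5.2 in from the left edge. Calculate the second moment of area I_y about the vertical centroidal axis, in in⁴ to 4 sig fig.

I_y ≈ 54.94 in⁴

Treat the section as a set of non-overlapping primitives; coordinates are from the bounding-box lower-left.
Plate: 7.8 × 1.4, A = 10.92 in², x = 3.9 in, Ī = 55.3644 in⁴.
Hole 1 (subtracted): ⌀0.4, A = 0.125664 in², x = 2.6 in, Ī = 0.00125664 in⁴.
Hole 2 (subtracted): ⌀0.4, A = 0.125664 in², x = 5.2 in, Ī = 0.00125664 in⁴.
By symmetry the centroid is at mid-width, x̄ = 3.9 in.
Transfer each piece to the vertical centroidal axis using Ī + A·d² with d = x − 3.9:
  plate: d = 0 in → contributes +55.3644 in⁴
  hole 1: d = -1.3 in → contributes −0.213628 in⁴
  hole 2: d = 1.3 in → contributes −0.213628 in⁴
Total I = 54.9371 in⁴.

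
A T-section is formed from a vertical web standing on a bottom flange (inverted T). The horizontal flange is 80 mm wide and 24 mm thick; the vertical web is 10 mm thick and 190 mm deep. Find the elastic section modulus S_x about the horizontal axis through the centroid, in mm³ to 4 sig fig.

S_x ≈ 1.125 × 10⁵ mm³

Split into non-overlapping primitives; take the origin at the lower-left of the bounding box.
Flange: 80 × 24, A = 1 920 mm², y = 12 mm, Ī = 92 160 mm⁴.
Web: 10 × 190, A = 1 900 mm², y = 119 mm, Ī = 5 715 833 mm⁴.
Centroid: ȳ = ΣA·y / ΣA = 65.2199 mm.
Transfer each piece to the horizontal axis through the centroid using Ī + A·d² with d = y − 65.2199:
  flange: d = -53.2199 mm → contributes +5 530 286 mm⁴
  web: d = 53.7801 mm → contributes +11 211 203 mm⁴
Total I = 16 741 489 mm⁴.
Extreme fibre distance c = 148.78 mm; S = I/c = 112 525 mm³.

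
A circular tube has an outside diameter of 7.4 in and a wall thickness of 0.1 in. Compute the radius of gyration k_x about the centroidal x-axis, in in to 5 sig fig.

Split into non-overlapping primitives; take the origin at the lower-left of the bounding box.
Outer circle: ⌀7.4, A = 43.0084 in², y = 3.7 in, Ī = 147.1963 in⁴.
Bore (subtracted): ⌀7.2, A = 40.71504 in², y = 3.7 in, Ī = 131.9167 in⁴.
By symmetry the centroid is at mid-height, ȳ = 3.7 in.
All pieces are centred on the centroidal x-axis, so I = ΣĪ (holes subtracted) = 15.27953 in⁴.
Radius of gyration: k = √(I/A) = √(15.27953 / 2.293363) = 2.581182 in.

k_x ≈ 2.5812 in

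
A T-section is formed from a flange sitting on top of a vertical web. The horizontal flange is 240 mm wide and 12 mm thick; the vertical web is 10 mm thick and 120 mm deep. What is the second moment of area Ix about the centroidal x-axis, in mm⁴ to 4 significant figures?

Treat the section as a set of non-overlapping primitives; coordinates are from the bounding-box lower-left.
Flange: 240 × 12, A = 2 880 mm², y = 126 mm, Ī = 34 560 mm⁴.
Web: 10 × 120, A = 1 200 mm², y = 60 mm, Ī = 1 440 000 mm⁴.
Centroid: ȳ = ΣA·y / ΣA = 106.588 mm.
Transfer each piece to the centroidal x-axis using Ī + A·d² with d = y − 106.588:
  flange: d = 19.4118 mm → contributes +1 119 792 mm⁴
  web: d = -46.5882 mm → contributes +4 044 556 mm⁴
Total I = 5 164 348 mm⁴.

Ix ≈ 5.164 × 10⁶ mm⁴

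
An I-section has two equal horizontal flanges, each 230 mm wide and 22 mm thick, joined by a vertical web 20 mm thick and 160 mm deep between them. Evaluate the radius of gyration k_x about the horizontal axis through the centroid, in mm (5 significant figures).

k_x ≈ 82.672 mm

Split into non-overlapping primitives; take the origin at the lower-left of the bounding box.
Bottom flange: 230 × 22, A = 5 060 mm², y = 11 mm, Ī = 204086.7 mm⁴.
Web: 20 × 160, A = 3 200 mm², y = 102 mm, Ī = 6 826 667 mm⁴.
Top flange: 230 × 22, A = 5 060 mm², y = 193 mm, Ī = 204086.7 mm⁴.
By symmetry the centroid is at mid-height, ȳ = 102 mm.
Transfer each piece to the horizontal axis through the centroid using Ī + A·d² with d = y − 102:
  bottom flange: d = -91 mm → contributes +42 105 947 mm⁴
  web: d = 0 mm → contributes +6 826 667 mm⁴
  top flange: d = 91 mm → contributes +42 105 947 mm⁴
Total I = 91 038 560 mm⁴.
Radius of gyration: k = √(I/A) = √(91 038 560 / 13 320) = 82.67241 mm.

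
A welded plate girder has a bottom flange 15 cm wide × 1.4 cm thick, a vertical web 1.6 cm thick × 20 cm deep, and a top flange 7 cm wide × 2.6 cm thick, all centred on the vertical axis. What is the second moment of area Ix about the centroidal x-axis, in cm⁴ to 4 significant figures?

Decompose the section into non-overlapping parts with the origin at the bottom-left of its bounding rectangle.
Bottom plate: 15 × 1.4, A = 21 cm², y = 0.7 cm, Ī = 3.43 cm⁴.
Web plate: 1.6 × 20, A = 32 cm², y = 11.4 cm, Ī = 1066.67 cm⁴.
Top plate: 7 × 2.6, A = 18.2 cm², y = 22.7 cm, Ī = 10.2527 cm⁴.
Centroid: ȳ = ΣA·y / ΣA = 11.1326 cm.
Transfer each piece to the centroidal x-axis using Ī + A·d² with d = y − 11.1326:
  bottom plate: d = -10.4326 cm → contributes +2289.05 cm⁴
  web plate: d = 0.267416 cm → contributes +1068.96 cm⁴
  top plate: d = 11.5674 cm → contributes +2445.51 cm⁴
Total I = 5803.51 cm⁴.

Ix ≈ 5804 cm⁴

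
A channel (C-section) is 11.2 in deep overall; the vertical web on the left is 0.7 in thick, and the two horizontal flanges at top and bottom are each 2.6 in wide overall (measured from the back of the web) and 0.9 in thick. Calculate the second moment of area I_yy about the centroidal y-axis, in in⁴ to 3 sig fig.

Decompose the section into non-overlapping parts with the origin at the bottom-left of its bounding rectangle.
Web: 0.7 × 11.2, A = 7.84 in², x = 0.35 in, Ī = 0.32013 in⁴.
Top flange (beyond web): 1.9 × 0.9, A = 1.71 in², x = 1.65 in, Ī = 0.51443 in⁴.
Bottom flange (beyond web): 1.9 × 0.9, A = 1.71 in², x = 1.65 in, Ī = 0.51443 in⁴.
Centroid: x̄ = ΣA·x / ΣA = 0.74485 in.
Transfer each piece to the centroidal y-axis using Ī + A·d² with d = x − 0.74485:
  web: d = -0.39485 in → contributes +1.5424 in⁴
  top flange (beyond web): d = 0.90515 in → contributes +1.9154 in⁴
  bottom flange (beyond web): d = 0.90515 in → contributes +1.9154 in⁴
Total I = 5.3733 in⁴.

I_yy ≈ 5.37 in⁴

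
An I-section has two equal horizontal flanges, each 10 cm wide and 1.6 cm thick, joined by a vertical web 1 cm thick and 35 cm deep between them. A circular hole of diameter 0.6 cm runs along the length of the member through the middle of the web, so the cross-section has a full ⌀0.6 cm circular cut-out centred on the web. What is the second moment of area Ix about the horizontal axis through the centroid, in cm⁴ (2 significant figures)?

Ix ≈ 1.4 × 10⁴ cm⁴

Split into non-overlapping primitives; take the origin at the lower-left of the bounding box.
Bottom flange: 10 × 1.6, A = 16 cm², y = 0.8 cm, Ī = 3.413 cm⁴.
Web: 1 × 35, A = 35 cm², y = 19.1 cm, Ī = 3 573 cm⁴.
Top flange: 10 × 1.6, A = 16 cm², y = 37.4 cm, Ī = 3.413 cm⁴.
Hole (subtracted): ⌀0.6, A = 0.2827 cm², y = 19.1 cm, Ī = 0.006362 cm⁴.
By symmetry the centroid is at mid-height, ȳ = 19.1 cm.
Transfer each piece to the horizontal axis through the centroid using Ī + A·d² with d = y − 19.1:
  bottom flange: d = -18.3 cm → contributes +5 362 cm⁴
  web: d = 0 cm → contributes +3 573 cm⁴
  top flange: d = 18.3 cm → contributes +5 362 cm⁴
  hole: d = 0 cm → contributes −0.006362 cm⁴
Total I = 14 296 cm⁴.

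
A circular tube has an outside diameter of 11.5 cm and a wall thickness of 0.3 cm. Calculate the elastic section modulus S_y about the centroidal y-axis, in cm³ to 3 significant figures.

Break the section into simple shapes (no overlaps), measuring from the bottom-left corner of the bounding box.
Outer circle: ⌀11.5, A = 103.87 cm², x = 5.75 cm, Ī = 858.54 cm⁴.
Bore (subtracted): ⌀10.9, A = 93.313 cm², x = 5.75 cm, Ī = 692.91 cm⁴.
By symmetry the centroid is at mid-width, x̄ = 5.75 cm.
All pieces are centred on the centroidal y-axis, so I = ΣĪ (holes subtracted) = 165.63 cm⁴.
Extreme fibre distance c = 5.75 cm; S = I/c = 28.806 cm³.

S_y ≈ 28.8 cm³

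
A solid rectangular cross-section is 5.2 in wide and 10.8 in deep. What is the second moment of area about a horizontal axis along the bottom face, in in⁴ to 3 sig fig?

The section: 5.2 × 10.8, A = 56.16 in², y = 5.4 in, Ī = 545.88 in⁴.
Transfer it to the bottom edge using Ī + A·d² with d = y − 0:
  the section: d = 5.4 in → contributes +2183.5 in⁴
Total I = 2183.5 in⁴.

I_base ≈ 2180 in⁴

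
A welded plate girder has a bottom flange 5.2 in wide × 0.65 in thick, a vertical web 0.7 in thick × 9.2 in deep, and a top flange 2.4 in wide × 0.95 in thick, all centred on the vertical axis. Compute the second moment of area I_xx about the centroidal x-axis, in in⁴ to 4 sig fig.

Treat the section as a set of non-overlapping primitives; coordinates are from the bounding-box lower-left.
Bottom plate: 5.2 × 0.65, A = 3.38 in², y = 0.325 in, Ī = 0.119004 in⁴.
Web plate: 0.7 × 9.2, A = 6.44 in², y = 5.25 in, Ī = 45.4235 in⁴.
Top plate: 2.4 × 0.95, A = 2.28 in², y = 10.325 in, Ī = 0.171475 in⁴.
Centroid: ȳ = ΣA·y / ΣA = 4.83054 in.
Transfer each piece to the centroidal x-axis using Ī + A·d² with d = y − 4.83054:
  bottom plate: d = -4.50554 in → contributes +68.7325 in⁴
  web plate: d = 0.419463 in → contributes +46.5566 in⁴
  top plate: d = 5.49446 in → contributes +69.0027 in⁴
Total I = 184.292 in⁴.

I_xx ≈ 184.3 in⁴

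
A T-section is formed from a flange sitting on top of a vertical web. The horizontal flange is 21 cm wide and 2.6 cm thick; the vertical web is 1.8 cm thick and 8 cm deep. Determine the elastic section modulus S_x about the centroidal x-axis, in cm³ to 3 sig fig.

Break the section into simple shapes (no overlaps), measuring from the bottom-left corner of the bounding box.
Flange: 21 × 2.6, A = 54.6 cm², y = 9.3 cm, Ī = 30.758 cm⁴.
Web: 1.8 × 8, A = 14.4 cm², y = 4 cm, Ī = 76.8 cm⁴.
Centroid: ȳ = ΣA·y / ΣA = 8.1939 cm.
Transfer each piece to the centroidal x-axis using Ī + A·d² with d = y − 8.1939:
  flange: d = 1.1061 cm → contributes +97.557 cm⁴
  web: d = -4.1939 cm → contributes +330.08 cm⁴
Total I = 427.64 cm⁴.
Extreme fibre distance c = 8.1939 cm; S = I/c = 52.19 cm³.

S_x ≈ 52.2 cm³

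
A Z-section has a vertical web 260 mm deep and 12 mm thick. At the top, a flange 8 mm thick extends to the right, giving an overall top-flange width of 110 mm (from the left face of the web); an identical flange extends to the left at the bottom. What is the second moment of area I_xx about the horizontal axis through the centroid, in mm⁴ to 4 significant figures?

Decompose the section into non-overlapping parts with the origin at the bottom-left of its bounding rectangle.
Web: 12 × 260, A = 3 120 mm², y = 130 mm, Ī = 17 576 000 mm⁴.
Top flange (beyond web): 98 × 8, A = 784 mm², y = 256 mm, Ī = 4181.33 mm⁴.
Bottom flange (beyond web): 98 × 8, A = 784 mm², y = 4 mm, Ī = 4181.33 mm⁴.
Centroid: ȳ = ΣA·y / ΣA = 130 mm.
Transfer each piece to the horizontal axis through the centroid using Ī + A·d² with d = y − 130:
  web: d = 0 mm → contributes +17 576 000 mm⁴
  top flange (beyond web): d = 126 mm → contributes +12 450 965 mm⁴
  bottom flange (beyond web): d = -126 mm → contributes +12 450 965 mm⁴
Total I = 42 477 931 mm⁴.

I_xx ≈ 4.248 × 10⁷ mm⁴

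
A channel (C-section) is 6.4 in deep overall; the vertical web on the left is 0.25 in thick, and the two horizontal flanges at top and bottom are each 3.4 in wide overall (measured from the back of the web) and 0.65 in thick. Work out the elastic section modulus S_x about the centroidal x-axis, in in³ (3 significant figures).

Break the section into simple shapes (no overlaps), measuring from the bottom-left corner of the bounding box.
Web: 0.25 × 6.4, A = 1.6 in², y = 3.2 in, Ī = 5.4613 in⁴.
Top flange (beyond web): 3.15 × 0.65, A = 2.0475 in², y = 6.075 in, Ī = 0.072089 in⁴.
Bottom flange (beyond web): 3.15 × 0.65, A = 2.0475 in², y = 0.325 in, Ī = 0.072089 in⁴.
By symmetry the centroid is at mid-height, ȳ = 3.2 in.
Transfer each piece to the centroidal x-axis using Ī + A·d² with d = y − 3.2:
  web: d = 0 in → contributes +5.4613 in⁴
  top flange (beyond web): d = 2.875 in → contributes +16.996 in⁴
  bottom flange (beyond web): d = -2.875 in → contributes +16.996 in⁴
Total I = 39.453 in⁴.
Extreme fibre distance c = 3.2 in; S = I/c = 12.329 in³.

S_x ≈ 12.3 in³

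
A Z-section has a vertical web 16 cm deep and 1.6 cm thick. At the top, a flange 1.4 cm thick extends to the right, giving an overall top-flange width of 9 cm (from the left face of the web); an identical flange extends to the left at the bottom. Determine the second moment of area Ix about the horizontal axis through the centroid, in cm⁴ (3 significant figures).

Ix ≈ 1650 cm⁴

Split into non-overlapping primitives; take the origin at the lower-left of the bounding box.
Web: 1.6 × 16, A = 25.6 cm², y = 8 cm, Ī = 546.13 cm⁴.
Top flange (beyond web): 7.4 × 1.4, A = 10.36 cm², y = 15.3 cm, Ī = 1.6921 cm⁴.
Bottom flange (beyond web): 7.4 × 1.4, A = 10.36 cm², y = 0.7 cm, Ī = 1.6921 cm⁴.
Centroid: ȳ = ΣA·y / ΣA = 8 cm.
Transfer each piece to the horizontal axis through the centroid using Ī + A·d² with d = y − 8:
  web: d = 0 cm → contributes +546.13 cm⁴
  top flange (beyond web): d = 7.3 cm → contributes +553.78 cm⁴
  bottom flange (beyond web): d = -7.3 cm → contributes +553.78 cm⁴
Total I = 1653.7 cm⁴.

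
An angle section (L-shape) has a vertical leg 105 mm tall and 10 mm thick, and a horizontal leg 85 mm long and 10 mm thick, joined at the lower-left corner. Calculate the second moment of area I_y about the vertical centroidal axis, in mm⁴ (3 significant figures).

Break the section into simple shapes (no overlaps), measuring from the bottom-left corner of the bounding box.
Vertical leg: 10 × 105, A = 1 050 mm², x = 5 mm, Ī = 8 750 mm⁴.
Horizontal leg (remainder): 75 × 10, A = 750 mm², x = 47.5 mm, Ī = 351 563 mm⁴.
Centroid: x̄ = ΣA·x / ΣA = 22.708 mm.
Transfer each piece to the vertical centroidal axis using Ī + A·d² with d = x − 22.708:
  vertical leg: d = -17.708 mm → contributes +338 014 mm⁴
  horizontal leg (remainder): d = 24.792 mm → contributes +812 533 mm⁴
Total I = 1 150 547 mm⁴.

I_y ≈ 1.15 × 10⁶ mm⁴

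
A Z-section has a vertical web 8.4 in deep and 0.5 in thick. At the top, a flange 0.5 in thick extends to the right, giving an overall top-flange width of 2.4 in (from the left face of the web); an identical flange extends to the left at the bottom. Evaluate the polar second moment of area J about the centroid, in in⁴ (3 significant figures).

Break the section into simple shapes (no overlaps), measuring from the bottom-left corner of the bounding box.
Web: 0.5 × 8.4, A = 4.2 in², y = 4.2 in, Ī = 24.696 in⁴.
Top flange (beyond web): 1.9 × 0.5, A = 0.95 in², y = 8.15 in, Ī = 0.019792 in⁴.
Bottom flange (beyond web): 1.9 × 0.5, A = 0.95 in², y = 0.25 in, Ī = 0.019792 in⁴.
Centroid: ȳ = ΣA·y / ΣA = 4.2 in.
Transfer each piece to the centroidal x-axis using Ī + A·d² with d = y − 4.2:
  web: d = 0 in → contributes +24.696 in⁴
  top flange (beyond web): d = 3.95 in → contributes +14.842 in⁴
  bottom flange (beyond web): d = -3.95 in → contributes +14.842 in⁴
Total I = 54.38 in⁴.
For the y-axis: x̄ = 2.15 in.
Repeating about the centroidal y-axis gives I_y = 3.3951 in⁴.
Polar second moment: J = I_x + I_y = 57.775 in⁴.

J ≈ 57.8 in⁴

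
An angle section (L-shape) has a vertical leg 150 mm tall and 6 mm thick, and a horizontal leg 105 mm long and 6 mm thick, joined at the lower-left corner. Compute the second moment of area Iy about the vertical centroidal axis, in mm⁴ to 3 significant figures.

Iy ≈ 1.47 × 10⁶ mm⁴

Decompose the section into non-overlapping parts with the origin at the bottom-left of its bounding rectangle.
Vertical leg: 6 × 150, A = 900 mm², x = 3 mm, Ī = 2 700 mm⁴.
Horizontal leg (remainder): 99 × 6, A = 594 mm², x = 55.5 mm, Ī = 485 150 mm⁴.
Centroid: x̄ = ΣA·x / ΣA = 23.873 mm.
Transfer each piece to the vertical centroidal axis using Ī + A·d² with d = x − 23.873:
  vertical leg: d = -20.873 mm → contributes +394 832 mm⁴
  horizontal leg (remainder): d = 31.627 mm → contributes +1 079 290 mm⁴
Total I = 1 474 122 mm⁴.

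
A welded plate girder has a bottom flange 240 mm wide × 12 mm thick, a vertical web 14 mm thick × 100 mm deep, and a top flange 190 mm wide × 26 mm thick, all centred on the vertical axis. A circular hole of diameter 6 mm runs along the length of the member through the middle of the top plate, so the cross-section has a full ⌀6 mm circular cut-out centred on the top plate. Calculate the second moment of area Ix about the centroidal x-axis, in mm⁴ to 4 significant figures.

Ix ≈ 2.762 × 10⁷ mm⁴

Break the section into simple shapes (no overlaps), measuring from the bottom-left corner of the bounding box.
Bottom plate: 240 × 12, A = 2 880 mm², y = 6 mm, Ī = 34 560 mm⁴.
Web plate: 14 × 100, A = 1 400 mm², y = 62 mm, Ī = 1 166 667 mm⁴.
Top plate: 190 × 26, A = 4 940 mm², y = 125 mm, Ī = 278 287 mm⁴.
Hole (subtracted): ⌀6, A = 28.2743 mm², y = 125 mm, Ī = 63.6173 mm⁴.
Centroid: ȳ = ΣA·y / ΣA = 78.1187 mm.
Transfer each piece to the centroidal x-axis using Ī + A·d² with d = y − 78.1187:
  bottom plate: d = -72.1187 mm → contributes +15 013 750 mm⁴
  web plate: d = -16.1187 mm → contributes +1 530 404 mm⁴
  top plate: d = 46.8813 mm → contributes +11 135 694 mm⁴
  hole: d = 46.8813 mm → contributes −62206.5 mm⁴
Total I = 27 617 642 mm⁴.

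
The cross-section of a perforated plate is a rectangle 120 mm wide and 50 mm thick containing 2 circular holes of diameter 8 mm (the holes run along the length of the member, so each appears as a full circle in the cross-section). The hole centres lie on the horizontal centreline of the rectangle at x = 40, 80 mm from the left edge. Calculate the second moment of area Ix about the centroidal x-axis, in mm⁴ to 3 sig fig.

Break the section into simple shapes (no overlaps), measuring from the bottom-left corner of the bounding box.
Plate: 120 × 50, A = 6 000 mm², y = 25 mm, Ī = 1 250 000 mm⁴.
Hole 1 (subtracted): ⌀8, A = 50.265 mm², y = 25 mm, Ī = 201.06 mm⁴.
Hole 2 (subtracted): ⌀8, A = 50.265 mm², y = 25 mm, Ī = 201.06 mm⁴.
By symmetry the centroid is at mid-height, ȳ = 25 mm.
All pieces are centred on the centroidal x-axis, so I = ΣĪ (holes subtracted) = 1 249 598 mm⁴.

Ix ≈ 1.25 × 10⁶ mm⁴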